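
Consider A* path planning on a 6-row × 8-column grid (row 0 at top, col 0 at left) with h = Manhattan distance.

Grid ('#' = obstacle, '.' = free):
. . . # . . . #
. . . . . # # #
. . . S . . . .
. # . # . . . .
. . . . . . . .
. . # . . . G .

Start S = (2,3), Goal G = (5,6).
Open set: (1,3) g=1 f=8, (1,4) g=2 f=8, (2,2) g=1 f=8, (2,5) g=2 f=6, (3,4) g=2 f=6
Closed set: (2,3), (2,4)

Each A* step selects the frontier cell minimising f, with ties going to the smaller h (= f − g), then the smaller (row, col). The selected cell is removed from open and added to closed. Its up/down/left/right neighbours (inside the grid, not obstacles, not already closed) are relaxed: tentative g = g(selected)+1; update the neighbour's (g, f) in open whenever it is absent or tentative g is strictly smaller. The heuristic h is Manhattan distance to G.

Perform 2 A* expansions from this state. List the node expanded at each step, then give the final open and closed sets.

order=[(2,5) → (2,6)]; open=[(1,3) g=1 f=8, (1,4) g=2 f=8, (2,2) g=1 f=8, (2,7) g=4 f=8, (3,4) g=2 f=6, (3,5) g=3 f=6, (3,6) g=4 f=6]; closed=[(2,3), (2,4), (2,5), (2,6)]

step 1: expand (2,5) (f=6, h=4) → closed; open now [(1,3) g=1 f=8, (1,4) g=2 f=8, (2,2) g=1 f=8, (2,6) g=3 f=6, (3,4) g=2 f=6, (3,5) g=3 f=6]
step 2: expand (2,6) (f=6, h=3) → closed; open now [(1,3) g=1 f=8, (1,4) g=2 f=8, (2,2) g=1 f=8, (2,7) g=4 f=8, (3,4) g=2 f=6, (3,5) g=3 f=6, (3,6) g=4 f=6]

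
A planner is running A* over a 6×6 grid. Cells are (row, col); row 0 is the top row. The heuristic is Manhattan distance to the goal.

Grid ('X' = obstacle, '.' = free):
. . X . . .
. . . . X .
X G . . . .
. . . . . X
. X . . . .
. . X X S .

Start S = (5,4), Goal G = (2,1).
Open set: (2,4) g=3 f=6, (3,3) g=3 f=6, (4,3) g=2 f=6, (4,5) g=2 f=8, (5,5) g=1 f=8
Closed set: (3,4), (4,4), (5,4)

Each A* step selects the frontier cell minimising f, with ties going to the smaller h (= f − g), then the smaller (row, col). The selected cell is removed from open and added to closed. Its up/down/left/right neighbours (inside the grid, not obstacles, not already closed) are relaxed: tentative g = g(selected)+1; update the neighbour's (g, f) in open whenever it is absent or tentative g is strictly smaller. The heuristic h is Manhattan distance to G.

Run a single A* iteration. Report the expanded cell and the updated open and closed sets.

step 1: expand (2,4) (f=6, h=3) → closed; open now [(2,3) g=4 f=6, (2,5) g=4 f=8, (3,3) g=3 f=6, (4,3) g=2 f=6, (4,5) g=2 f=8, (5,5) g=1 f=8]

expanded=(2,4); open=[(2,3) g=4 f=6, (2,5) g=4 f=8, (3,3) g=3 f=6, (4,3) g=2 f=6, (4,5) g=2 f=8, (5,5) g=1 f=8]; closed=[(2,4), (3,4), (4,4), (5,4)]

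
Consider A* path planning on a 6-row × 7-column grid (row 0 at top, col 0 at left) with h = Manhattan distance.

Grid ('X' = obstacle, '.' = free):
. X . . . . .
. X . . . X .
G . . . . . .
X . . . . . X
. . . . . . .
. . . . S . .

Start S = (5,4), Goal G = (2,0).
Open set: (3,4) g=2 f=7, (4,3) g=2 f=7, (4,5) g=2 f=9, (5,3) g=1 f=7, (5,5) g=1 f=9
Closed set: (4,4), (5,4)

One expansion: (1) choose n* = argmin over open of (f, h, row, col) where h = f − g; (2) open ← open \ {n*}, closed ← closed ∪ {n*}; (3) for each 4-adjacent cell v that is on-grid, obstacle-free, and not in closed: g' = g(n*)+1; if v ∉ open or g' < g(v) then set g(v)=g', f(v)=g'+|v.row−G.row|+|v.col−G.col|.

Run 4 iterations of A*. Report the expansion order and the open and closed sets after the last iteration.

step 1: expand (3,4) (f=7, h=5) → closed; open now [(2,4) g=3 f=7, (3,3) g=3 f=7, (3,5) g=3 f=9, (4,3) g=2 f=7, (4,5) g=2 f=9, (5,3) g=1 f=7, (5,5) g=1 f=9]
step 2: expand (2,4) (f=7, h=4) → closed; open now [(1,4) g=4 f=9, (2,3) g=4 f=7, (2,5) g=4 f=9, (3,3) g=3 f=7, (3,5) g=3 f=9, (4,3) g=2 f=7, (4,5) g=2 f=9, (5,3) g=1 f=7, (5,5) g=1 f=9]
step 3: expand (2,3) (f=7, h=3) → closed; open now [(1,3) g=5 f=9, (1,4) g=4 f=9, (2,2) g=5 f=7, (2,5) g=4 f=9, (3,3) g=3 f=7, (3,5) g=3 f=9, (4,3) g=2 f=7, (4,5) g=2 f=9, (5,3) g=1 f=7, (5,5) g=1 f=9]
step 4: expand (2,2) (f=7, h=2) → closed; open now [(1,2) g=6 f=9, (1,3) g=5 f=9, (1,4) g=4 f=9, (2,1) g=6 f=7, (2,5) g=4 f=9, (3,2) g=6 f=9, (3,3) g=3 f=7, (3,5) g=3 f=9, (4,3) g=2 f=7, (4,5) g=2 f=9, (5,3) g=1 f=7, (5,5) g=1 f=9]

order=[(3,4) → (2,4) → (2,3) → (2,2)]; open=[(1,2) g=6 f=9, (1,3) g=5 f=9, (1,4) g=4 f=9, (2,1) g=6 f=7, (2,5) g=4 f=9, (3,2) g=6 f=9, (3,3) g=3 f=7, (3,5) g=3 f=9, (4,3) g=2 f=7, (4,5) g=2 f=9, (5,3) g=1 f=7, (5,5) g=1 f=9]; closed=[(2,2), (2,3), (2,4), (3,4), (4,4), (5,4)]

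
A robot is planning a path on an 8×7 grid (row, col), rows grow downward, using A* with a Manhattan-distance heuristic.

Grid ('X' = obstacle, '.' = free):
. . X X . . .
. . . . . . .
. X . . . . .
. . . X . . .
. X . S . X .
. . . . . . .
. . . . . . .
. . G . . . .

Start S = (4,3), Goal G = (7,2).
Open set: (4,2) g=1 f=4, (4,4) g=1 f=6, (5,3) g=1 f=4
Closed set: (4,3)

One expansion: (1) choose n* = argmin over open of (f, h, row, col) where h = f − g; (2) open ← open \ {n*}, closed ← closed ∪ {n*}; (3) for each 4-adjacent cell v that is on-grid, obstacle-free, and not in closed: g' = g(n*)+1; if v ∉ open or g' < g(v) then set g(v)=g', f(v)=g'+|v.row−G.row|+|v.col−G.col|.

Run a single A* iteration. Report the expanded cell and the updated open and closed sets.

step 1: expand (4,2) (f=4, h=3) → closed; open now [(3,2) g=2 f=6, (4,4) g=1 f=6, (5,2) g=2 f=4, (5,3) g=1 f=4]

expanded=(4,2); open=[(3,2) g=2 f=6, (4,4) g=1 f=6, (5,2) g=2 f=4, (5,3) g=1 f=4]; closed=[(4,2), (4,3)]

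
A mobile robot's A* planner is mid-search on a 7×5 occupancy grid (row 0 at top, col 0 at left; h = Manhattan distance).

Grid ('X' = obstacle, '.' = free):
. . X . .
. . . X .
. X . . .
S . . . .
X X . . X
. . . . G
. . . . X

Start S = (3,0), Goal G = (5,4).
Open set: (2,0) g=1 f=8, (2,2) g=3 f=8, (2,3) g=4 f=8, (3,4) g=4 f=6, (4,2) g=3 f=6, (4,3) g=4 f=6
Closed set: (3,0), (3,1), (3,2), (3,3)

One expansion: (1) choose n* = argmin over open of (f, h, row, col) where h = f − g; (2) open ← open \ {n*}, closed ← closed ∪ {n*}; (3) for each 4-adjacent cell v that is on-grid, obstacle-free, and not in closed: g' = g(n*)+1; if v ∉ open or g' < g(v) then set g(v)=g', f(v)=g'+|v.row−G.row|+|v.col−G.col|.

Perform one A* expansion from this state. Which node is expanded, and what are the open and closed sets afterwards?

expanded=(3,4); open=[(2,0) g=1 f=8, (2,2) g=3 f=8, (2,3) g=4 f=8, (2,4) g=5 f=8, (4,2) g=3 f=6, (4,3) g=4 f=6]; closed=[(3,0), (3,1), (3,2), (3,3), (3,4)]

step 1: expand (3,4) (f=6, h=2) → closed; open now [(2,0) g=1 f=8, (2,2) g=3 f=8, (2,3) g=4 f=8, (2,4) g=5 f=8, (4,2) g=3 f=6, (4,3) g=4 f=6]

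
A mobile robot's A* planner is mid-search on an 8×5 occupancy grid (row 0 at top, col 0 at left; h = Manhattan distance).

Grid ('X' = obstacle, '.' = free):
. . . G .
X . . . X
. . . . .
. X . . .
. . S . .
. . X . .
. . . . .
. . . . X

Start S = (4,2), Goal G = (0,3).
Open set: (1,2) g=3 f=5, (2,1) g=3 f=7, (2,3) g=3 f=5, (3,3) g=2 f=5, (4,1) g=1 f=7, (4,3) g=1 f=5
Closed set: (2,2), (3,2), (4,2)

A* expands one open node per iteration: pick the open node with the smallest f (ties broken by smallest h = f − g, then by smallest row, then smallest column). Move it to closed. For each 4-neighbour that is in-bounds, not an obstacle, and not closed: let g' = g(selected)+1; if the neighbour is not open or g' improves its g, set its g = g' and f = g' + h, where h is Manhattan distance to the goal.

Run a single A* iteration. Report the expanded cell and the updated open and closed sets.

expanded=(1,2); open=[(0,2) g=4 f=5, (1,1) g=4 f=7, (1,3) g=4 f=5, (2,1) g=3 f=7, (2,3) g=3 f=5, (3,3) g=2 f=5, (4,1) g=1 f=7, (4,3) g=1 f=5]; closed=[(1,2), (2,2), (3,2), (4,2)]

step 1: expand (1,2) (f=5, h=2) → closed; open now [(0,2) g=4 f=5, (1,1) g=4 f=7, (1,3) g=4 f=5, (2,1) g=3 f=7, (2,3) g=3 f=5, (3,3) g=2 f=5, (4,1) g=1 f=7, (4,3) g=1 f=5]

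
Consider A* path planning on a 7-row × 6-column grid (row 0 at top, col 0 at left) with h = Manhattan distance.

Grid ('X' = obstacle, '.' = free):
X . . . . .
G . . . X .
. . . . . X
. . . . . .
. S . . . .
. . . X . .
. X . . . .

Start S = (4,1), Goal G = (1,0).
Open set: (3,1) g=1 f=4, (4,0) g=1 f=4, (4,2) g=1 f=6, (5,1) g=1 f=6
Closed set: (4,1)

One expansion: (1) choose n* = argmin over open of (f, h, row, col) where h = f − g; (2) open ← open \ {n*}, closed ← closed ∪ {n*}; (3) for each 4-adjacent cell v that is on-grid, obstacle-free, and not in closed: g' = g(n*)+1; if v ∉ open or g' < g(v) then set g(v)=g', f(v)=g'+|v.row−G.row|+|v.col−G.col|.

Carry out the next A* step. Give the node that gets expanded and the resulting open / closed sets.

expanded=(3,1); open=[(2,1) g=2 f=4, (3,0) g=2 f=4, (3,2) g=2 f=6, (4,0) g=1 f=4, (4,2) g=1 f=6, (5,1) g=1 f=6]; closed=[(3,1), (4,1)]

step 1: expand (3,1) (f=4, h=3) → closed; open now [(2,1) g=2 f=4, (3,0) g=2 f=4, (3,2) g=2 f=6, (4,0) g=1 f=4, (4,2) g=1 f=6, (5,1) g=1 f=6]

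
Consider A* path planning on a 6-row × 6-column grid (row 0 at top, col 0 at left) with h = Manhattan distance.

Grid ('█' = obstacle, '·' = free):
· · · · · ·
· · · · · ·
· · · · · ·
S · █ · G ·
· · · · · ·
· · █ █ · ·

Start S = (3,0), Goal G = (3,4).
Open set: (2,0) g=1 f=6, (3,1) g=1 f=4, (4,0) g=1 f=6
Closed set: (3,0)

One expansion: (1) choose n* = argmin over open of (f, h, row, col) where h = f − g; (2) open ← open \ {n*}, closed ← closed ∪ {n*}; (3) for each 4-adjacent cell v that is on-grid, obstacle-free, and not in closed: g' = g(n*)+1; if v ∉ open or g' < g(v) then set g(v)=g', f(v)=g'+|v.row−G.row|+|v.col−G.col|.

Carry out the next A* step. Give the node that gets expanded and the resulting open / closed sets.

expanded=(3,1); open=[(2,0) g=1 f=6, (2,1) g=2 f=6, (4,0) g=1 f=6, (4,1) g=2 f=6]; closed=[(3,0), (3,1)]

step 1: expand (3,1) (f=4, h=3) → closed; open now [(2,0) g=1 f=6, (2,1) g=2 f=6, (4,0) g=1 f=6, (4,1) g=2 f=6]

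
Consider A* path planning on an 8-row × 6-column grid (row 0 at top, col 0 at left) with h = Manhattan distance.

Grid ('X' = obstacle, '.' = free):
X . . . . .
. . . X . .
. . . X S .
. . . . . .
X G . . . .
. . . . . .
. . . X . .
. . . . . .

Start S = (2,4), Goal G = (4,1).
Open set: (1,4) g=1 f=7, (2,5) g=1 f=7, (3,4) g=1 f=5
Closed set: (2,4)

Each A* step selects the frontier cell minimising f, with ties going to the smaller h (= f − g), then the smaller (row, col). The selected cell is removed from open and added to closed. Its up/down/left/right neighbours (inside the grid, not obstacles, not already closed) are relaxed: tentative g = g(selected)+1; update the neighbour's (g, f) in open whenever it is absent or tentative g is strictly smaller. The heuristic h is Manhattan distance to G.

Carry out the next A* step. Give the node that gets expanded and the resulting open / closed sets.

step 1: expand (3,4) (f=5, h=4) → closed; open now [(1,4) g=1 f=7, (2,5) g=1 f=7, (3,3) g=2 f=5, (3,5) g=2 f=7, (4,4) g=2 f=5]

expanded=(3,4); open=[(1,4) g=1 f=7, (2,5) g=1 f=7, (3,3) g=2 f=5, (3,5) g=2 f=7, (4,4) g=2 f=5]; closed=[(2,4), (3,4)]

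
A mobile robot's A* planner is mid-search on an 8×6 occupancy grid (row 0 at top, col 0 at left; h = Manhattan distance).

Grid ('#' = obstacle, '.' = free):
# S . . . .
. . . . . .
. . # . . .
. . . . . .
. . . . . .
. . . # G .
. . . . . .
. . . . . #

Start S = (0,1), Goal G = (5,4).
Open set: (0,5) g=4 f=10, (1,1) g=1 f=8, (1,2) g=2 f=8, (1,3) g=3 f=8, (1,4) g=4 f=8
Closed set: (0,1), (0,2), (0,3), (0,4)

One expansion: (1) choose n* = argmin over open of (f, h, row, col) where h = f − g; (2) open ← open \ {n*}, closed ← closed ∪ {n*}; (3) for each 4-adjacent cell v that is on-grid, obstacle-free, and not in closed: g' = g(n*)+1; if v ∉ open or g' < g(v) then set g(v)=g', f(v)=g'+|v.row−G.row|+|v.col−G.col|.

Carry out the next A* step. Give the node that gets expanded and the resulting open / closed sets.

expanded=(1,4); open=[(0,5) g=4 f=10, (1,1) g=1 f=8, (1,2) g=2 f=8, (1,3) g=3 f=8, (1,5) g=5 f=10, (2,4) g=5 f=8]; closed=[(0,1), (0,2), (0,3), (0,4), (1,4)]

step 1: expand (1,4) (f=8, h=4) → closed; open now [(0,5) g=4 f=10, (1,1) g=1 f=8, (1,2) g=2 f=8, (1,3) g=3 f=8, (1,5) g=5 f=10, (2,4) g=5 f=8]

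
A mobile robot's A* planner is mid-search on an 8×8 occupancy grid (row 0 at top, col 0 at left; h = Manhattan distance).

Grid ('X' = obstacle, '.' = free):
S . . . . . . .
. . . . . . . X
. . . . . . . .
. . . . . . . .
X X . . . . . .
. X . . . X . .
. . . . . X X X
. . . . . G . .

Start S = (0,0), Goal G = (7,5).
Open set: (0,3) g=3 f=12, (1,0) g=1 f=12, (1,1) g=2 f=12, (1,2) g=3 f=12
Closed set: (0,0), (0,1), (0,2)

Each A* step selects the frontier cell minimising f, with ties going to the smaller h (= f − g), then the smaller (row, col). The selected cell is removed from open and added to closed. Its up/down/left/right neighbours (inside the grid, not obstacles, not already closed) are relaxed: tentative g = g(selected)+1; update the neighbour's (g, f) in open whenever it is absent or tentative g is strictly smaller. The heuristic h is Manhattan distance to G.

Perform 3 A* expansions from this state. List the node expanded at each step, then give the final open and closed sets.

step 1: expand (0,3) (f=12, h=9) → closed; open now [(0,4) g=4 f=12, (1,0) g=1 f=12, (1,1) g=2 f=12, (1,2) g=3 f=12, (1,3) g=4 f=12]
step 2: expand (0,4) (f=12, h=8) → closed; open now [(0,5) g=5 f=12, (1,0) g=1 f=12, (1,1) g=2 f=12, (1,2) g=3 f=12, (1,3) g=4 f=12, (1,4) g=5 f=12]
step 3: expand (0,5) (f=12, h=7) → closed; open now [(0,6) g=6 f=14, (1,0) g=1 f=12, (1,1) g=2 f=12, (1,2) g=3 f=12, (1,3) g=4 f=12, (1,4) g=5 f=12, (1,5) g=6 f=12]

order=[(0,3) → (0,4) → (0,5)]; open=[(0,6) g=6 f=14, (1,0) g=1 f=12, (1,1) g=2 f=12, (1,2) g=3 f=12, (1,3) g=4 f=12, (1,4) g=5 f=12, (1,5) g=6 f=12]; closed=[(0,0), (0,1), (0,2), (0,3), (0,4), (0,5)]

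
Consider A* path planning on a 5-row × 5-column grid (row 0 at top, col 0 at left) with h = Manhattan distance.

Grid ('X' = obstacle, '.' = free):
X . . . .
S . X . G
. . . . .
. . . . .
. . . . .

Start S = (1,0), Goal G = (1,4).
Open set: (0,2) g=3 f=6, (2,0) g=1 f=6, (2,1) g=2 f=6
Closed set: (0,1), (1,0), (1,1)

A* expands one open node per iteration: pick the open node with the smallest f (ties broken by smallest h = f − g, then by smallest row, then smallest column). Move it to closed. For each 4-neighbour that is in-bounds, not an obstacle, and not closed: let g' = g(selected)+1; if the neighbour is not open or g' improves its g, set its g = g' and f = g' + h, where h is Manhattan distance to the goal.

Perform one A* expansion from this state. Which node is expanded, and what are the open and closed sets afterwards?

expanded=(0,2); open=[(0,3) g=4 f=6, (2,0) g=1 f=6, (2,1) g=2 f=6]; closed=[(0,1), (0,2), (1,0), (1,1)]

step 1: expand (0,2) (f=6, h=3) → closed; open now [(0,3) g=4 f=6, (2,0) g=1 f=6, (2,1) g=2 f=6]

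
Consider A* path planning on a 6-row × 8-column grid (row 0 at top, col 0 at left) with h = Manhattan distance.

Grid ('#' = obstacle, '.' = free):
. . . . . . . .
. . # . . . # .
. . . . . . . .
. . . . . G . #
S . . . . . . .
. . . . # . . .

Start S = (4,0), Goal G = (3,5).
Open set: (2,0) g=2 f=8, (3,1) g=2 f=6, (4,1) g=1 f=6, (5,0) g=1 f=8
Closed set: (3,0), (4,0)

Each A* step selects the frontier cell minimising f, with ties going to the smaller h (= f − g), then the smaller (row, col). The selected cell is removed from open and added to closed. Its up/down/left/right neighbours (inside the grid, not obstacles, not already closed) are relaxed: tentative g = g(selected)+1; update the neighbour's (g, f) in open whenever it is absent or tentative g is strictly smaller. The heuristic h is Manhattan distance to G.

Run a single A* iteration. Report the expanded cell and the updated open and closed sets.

expanded=(3,1); open=[(2,0) g=2 f=8, (2,1) g=3 f=8, (3,2) g=3 f=6, (4,1) g=1 f=6, (5,0) g=1 f=8]; closed=[(3,0), (3,1), (4,0)]

step 1: expand (3,1) (f=6, h=4) → closed; open now [(2,0) g=2 f=8, (2,1) g=3 f=8, (3,2) g=3 f=6, (4,1) g=1 f=6, (5,0) g=1 f=8]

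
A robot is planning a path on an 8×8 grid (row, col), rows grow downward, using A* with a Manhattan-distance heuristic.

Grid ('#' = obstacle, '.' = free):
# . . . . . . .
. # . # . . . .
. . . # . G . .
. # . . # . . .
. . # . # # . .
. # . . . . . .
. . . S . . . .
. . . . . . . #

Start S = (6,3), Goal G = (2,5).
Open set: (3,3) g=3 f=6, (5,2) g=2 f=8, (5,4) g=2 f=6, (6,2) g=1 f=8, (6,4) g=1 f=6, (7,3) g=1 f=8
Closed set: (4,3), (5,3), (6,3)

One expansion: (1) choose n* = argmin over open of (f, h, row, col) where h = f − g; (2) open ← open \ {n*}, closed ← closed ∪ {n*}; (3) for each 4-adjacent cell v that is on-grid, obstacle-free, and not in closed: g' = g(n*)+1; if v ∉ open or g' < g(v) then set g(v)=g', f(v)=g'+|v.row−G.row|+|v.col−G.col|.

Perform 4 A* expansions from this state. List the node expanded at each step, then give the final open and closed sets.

step 1: expand (3,3) (f=6, h=3) → closed; open now [(3,2) g=4 f=8, (5,2) g=2 f=8, (5,4) g=2 f=6, (6,2) g=1 f=8, (6,4) g=1 f=6, (7,3) g=1 f=8]
step 2: expand (5,4) (f=6, h=4) → closed; open now [(3,2) g=4 f=8, (5,2) g=2 f=8, (5,5) g=3 f=6, (6,2) g=1 f=8, (6,4) g=1 f=6, (7,3) g=1 f=8]
step 3: expand (5,5) (f=6, h=3) → closed; open now [(3,2) g=4 f=8, (5,2) g=2 f=8, (5,6) g=4 f=8, (6,2) g=1 f=8, (6,4) g=1 f=6, (6,5) g=4 f=8, (7,3) g=1 f=8]
step 4: expand (6,4) (f=6, h=5) → closed; open now [(3,2) g=4 f=8, (5,2) g=2 f=8, (5,6) g=4 f=8, (6,2) g=1 f=8, (6,5) g=2 f=6, (7,3) g=1 f=8, (7,4) g=2 f=8]

order=[(3,3) → (5,4) → (5,5) → (6,4)]; open=[(3,2) g=4 f=8, (5,2) g=2 f=8, (5,6) g=4 f=8, (6,2) g=1 f=8, (6,5) g=2 f=6, (7,3) g=1 f=8, (7,4) g=2 f=8]; closed=[(3,3), (4,3), (5,3), (5,4), (5,5), (6,3), (6,4)]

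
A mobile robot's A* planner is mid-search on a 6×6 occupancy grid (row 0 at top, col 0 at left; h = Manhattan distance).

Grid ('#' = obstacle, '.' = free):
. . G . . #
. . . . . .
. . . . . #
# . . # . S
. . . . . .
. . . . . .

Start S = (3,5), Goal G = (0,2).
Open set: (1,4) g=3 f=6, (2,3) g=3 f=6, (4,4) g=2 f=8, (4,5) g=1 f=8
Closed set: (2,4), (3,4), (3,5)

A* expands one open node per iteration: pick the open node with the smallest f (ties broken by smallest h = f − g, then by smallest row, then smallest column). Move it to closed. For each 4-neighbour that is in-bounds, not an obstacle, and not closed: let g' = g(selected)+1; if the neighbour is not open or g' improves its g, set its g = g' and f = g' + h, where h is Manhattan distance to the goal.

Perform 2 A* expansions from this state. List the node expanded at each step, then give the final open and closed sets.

order=[(1,4) → (0,4)]; open=[(0,3) g=5 f=6, (1,3) g=4 f=6, (1,5) g=4 f=8, (2,3) g=3 f=6, (4,4) g=2 f=8, (4,5) g=1 f=8]; closed=[(0,4), (1,4), (2,4), (3,4), (3,5)]

step 1: expand (1,4) (f=6, h=3) → closed; open now [(0,4) g=4 f=6, (1,3) g=4 f=6, (1,5) g=4 f=8, (2,3) g=3 f=6, (4,4) g=2 f=8, (4,5) g=1 f=8]
step 2: expand (0,4) (f=6, h=2) → closed; open now [(0,3) g=5 f=6, (1,3) g=4 f=6, (1,5) g=4 f=8, (2,3) g=3 f=6, (4,4) g=2 f=8, (4,5) g=1 f=8]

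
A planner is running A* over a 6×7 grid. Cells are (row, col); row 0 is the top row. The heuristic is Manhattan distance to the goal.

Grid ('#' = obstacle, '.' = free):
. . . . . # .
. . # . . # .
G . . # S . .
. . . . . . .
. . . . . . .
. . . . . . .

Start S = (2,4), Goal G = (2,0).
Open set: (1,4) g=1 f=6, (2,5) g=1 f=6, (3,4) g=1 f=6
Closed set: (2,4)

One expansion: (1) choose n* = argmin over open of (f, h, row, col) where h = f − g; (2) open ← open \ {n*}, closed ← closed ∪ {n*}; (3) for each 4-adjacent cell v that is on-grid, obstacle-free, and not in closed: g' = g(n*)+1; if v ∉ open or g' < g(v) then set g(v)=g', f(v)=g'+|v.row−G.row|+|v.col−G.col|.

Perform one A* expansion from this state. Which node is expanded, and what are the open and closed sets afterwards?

step 1: expand (1,4) (f=6, h=5) → closed; open now [(0,4) g=2 f=8, (1,3) g=2 f=6, (2,5) g=1 f=6, (3,4) g=1 f=6]

expanded=(1,4); open=[(0,4) g=2 f=8, (1,3) g=2 f=6, (2,5) g=1 f=6, (3,4) g=1 f=6]; closed=[(1,4), (2,4)]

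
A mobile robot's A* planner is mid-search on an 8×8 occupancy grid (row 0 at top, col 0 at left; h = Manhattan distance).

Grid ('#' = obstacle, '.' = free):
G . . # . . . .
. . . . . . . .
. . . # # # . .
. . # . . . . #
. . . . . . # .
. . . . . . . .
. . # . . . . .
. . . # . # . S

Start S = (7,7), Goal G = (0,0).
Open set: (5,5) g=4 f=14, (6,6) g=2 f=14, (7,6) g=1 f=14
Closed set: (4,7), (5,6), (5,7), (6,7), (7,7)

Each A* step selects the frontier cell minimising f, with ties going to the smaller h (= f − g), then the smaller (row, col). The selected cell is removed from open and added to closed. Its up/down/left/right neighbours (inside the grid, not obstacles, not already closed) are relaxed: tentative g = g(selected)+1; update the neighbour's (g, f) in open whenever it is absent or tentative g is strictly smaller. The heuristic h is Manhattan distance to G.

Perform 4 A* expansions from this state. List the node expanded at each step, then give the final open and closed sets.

step 1: expand (5,5) (f=14, h=10) → closed; open now [(4,5) g=5 f=14, (5,4) g=5 f=14, (6,5) g=5 f=16, (6,6) g=2 f=14, (7,6) g=1 f=14]
step 2: expand (4,5) (f=14, h=9) → closed; open now [(3,5) g=6 f=14, (4,4) g=6 f=14, (5,4) g=5 f=14, (6,5) g=5 f=16, (6,6) g=2 f=14, (7,6) g=1 f=14]
step 3: expand (3,5) (f=14, h=8) → closed; open now [(3,4) g=7 f=14, (3,6) g=7 f=16, (4,4) g=6 f=14, (5,4) g=5 f=14, (6,5) g=5 f=16, (6,6) g=2 f=14, (7,6) g=1 f=14]
step 4: expand (3,4) (f=14, h=7) → closed; open now [(3,3) g=8 f=14, (3,6) g=7 f=16, (4,4) g=6 f=14, (5,4) g=5 f=14, (6,5) g=5 f=16, (6,6) g=2 f=14, (7,6) g=1 f=14]

order=[(5,5) → (4,5) → (3,5) → (3,4)]; open=[(3,3) g=8 f=14, (3,6) g=7 f=16, (4,4) g=6 f=14, (5,4) g=5 f=14, (6,5) g=5 f=16, (6,6) g=2 f=14, (7,6) g=1 f=14]; closed=[(3,4), (3,5), (4,5), (4,7), (5,5), (5,6), (5,7), (6,7), (7,7)]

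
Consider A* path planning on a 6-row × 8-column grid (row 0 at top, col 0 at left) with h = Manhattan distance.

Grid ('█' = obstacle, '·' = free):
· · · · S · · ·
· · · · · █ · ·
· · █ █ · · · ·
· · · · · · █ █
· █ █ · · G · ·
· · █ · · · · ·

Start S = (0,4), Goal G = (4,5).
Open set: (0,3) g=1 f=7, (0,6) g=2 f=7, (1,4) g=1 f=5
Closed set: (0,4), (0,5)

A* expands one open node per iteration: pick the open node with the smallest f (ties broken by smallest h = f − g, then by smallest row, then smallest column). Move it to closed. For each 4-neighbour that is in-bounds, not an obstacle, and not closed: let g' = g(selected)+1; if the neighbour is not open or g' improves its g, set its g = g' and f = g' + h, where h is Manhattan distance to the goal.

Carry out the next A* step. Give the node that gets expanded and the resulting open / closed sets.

step 1: expand (1,4) (f=5, h=4) → closed; open now [(0,3) g=1 f=7, (0,6) g=2 f=7, (1,3) g=2 f=7, (2,4) g=2 f=5]

expanded=(1,4); open=[(0,3) g=1 f=7, (0,6) g=2 f=7, (1,3) g=2 f=7, (2,4) g=2 f=5]; closed=[(0,4), (0,5), (1,4)]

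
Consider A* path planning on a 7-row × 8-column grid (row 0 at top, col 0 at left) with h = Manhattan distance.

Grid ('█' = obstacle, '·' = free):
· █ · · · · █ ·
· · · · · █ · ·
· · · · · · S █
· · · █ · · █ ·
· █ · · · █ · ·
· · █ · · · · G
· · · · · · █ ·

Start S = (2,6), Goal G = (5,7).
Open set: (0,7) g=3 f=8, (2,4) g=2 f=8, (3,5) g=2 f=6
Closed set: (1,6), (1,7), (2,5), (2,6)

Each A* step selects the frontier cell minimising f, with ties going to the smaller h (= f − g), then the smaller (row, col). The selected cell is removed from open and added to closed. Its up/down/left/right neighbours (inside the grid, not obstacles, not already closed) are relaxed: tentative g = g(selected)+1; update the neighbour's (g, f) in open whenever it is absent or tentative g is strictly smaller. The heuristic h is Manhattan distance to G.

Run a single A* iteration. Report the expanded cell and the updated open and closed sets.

expanded=(3,5); open=[(0,7) g=3 f=8, (2,4) g=2 f=8, (3,4) g=3 f=8]; closed=[(1,6), (1,7), (2,5), (2,6), (3,5)]

step 1: expand (3,5) (f=6, h=4) → closed; open now [(0,7) g=3 f=8, (2,4) g=2 f=8, (3,4) g=3 f=8]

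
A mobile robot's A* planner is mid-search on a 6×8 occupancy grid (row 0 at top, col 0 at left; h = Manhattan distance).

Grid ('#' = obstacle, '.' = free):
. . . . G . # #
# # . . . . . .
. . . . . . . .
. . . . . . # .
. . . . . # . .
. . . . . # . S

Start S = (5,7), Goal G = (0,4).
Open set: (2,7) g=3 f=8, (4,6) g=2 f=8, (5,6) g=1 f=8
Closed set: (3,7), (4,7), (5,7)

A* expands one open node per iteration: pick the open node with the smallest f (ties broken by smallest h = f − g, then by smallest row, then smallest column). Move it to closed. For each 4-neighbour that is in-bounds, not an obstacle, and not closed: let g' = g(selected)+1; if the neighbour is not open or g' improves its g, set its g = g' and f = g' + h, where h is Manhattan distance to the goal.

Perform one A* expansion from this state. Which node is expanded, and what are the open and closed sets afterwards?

expanded=(2,7); open=[(1,7) g=4 f=8, (2,6) g=4 f=8, (4,6) g=2 f=8, (5,6) g=1 f=8]; closed=[(2,7), (3,7), (4,7), (5,7)]

step 1: expand (2,7) (f=8, h=5) → closed; open now [(1,7) g=4 f=8, (2,6) g=4 f=8, (4,6) g=2 f=8, (5,6) g=1 f=8]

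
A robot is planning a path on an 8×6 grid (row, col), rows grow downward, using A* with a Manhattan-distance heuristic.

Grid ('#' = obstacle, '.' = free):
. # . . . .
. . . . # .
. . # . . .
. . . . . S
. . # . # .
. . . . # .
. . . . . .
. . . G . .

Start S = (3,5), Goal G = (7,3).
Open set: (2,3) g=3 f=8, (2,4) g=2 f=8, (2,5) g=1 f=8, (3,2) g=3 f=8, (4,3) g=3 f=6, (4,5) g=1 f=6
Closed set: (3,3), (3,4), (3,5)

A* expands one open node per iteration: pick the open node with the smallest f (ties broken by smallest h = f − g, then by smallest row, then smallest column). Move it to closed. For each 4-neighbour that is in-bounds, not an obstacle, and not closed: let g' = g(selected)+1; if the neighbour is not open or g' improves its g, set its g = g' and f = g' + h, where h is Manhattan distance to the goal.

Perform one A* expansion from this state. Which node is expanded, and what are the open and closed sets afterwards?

expanded=(4,3); open=[(2,3) g=3 f=8, (2,4) g=2 f=8, (2,5) g=1 f=8, (3,2) g=3 f=8, (4,5) g=1 f=6, (5,3) g=4 f=6]; closed=[(3,3), (3,4), (3,5), (4,3)]

step 1: expand (4,3) (f=6, h=3) → closed; open now [(2,3) g=3 f=8, (2,4) g=2 f=8, (2,5) g=1 f=8, (3,2) g=3 f=8, (4,5) g=1 f=6, (5,3) g=4 f=6]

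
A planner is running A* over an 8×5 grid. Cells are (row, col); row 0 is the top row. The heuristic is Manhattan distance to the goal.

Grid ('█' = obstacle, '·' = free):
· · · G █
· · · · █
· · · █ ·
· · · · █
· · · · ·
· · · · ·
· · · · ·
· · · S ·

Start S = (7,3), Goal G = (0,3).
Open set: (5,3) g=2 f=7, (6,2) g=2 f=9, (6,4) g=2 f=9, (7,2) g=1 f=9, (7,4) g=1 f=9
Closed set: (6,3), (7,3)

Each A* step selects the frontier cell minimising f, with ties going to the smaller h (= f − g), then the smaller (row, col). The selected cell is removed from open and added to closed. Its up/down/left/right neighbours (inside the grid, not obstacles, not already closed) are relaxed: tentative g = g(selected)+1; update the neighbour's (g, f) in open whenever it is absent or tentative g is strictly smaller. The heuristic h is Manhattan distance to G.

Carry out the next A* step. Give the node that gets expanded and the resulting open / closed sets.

expanded=(5,3); open=[(4,3) g=3 f=7, (5,2) g=3 f=9, (5,4) g=3 f=9, (6,2) g=2 f=9, (6,4) g=2 f=9, (7,2) g=1 f=9, (7,4) g=1 f=9]; closed=[(5,3), (6,3), (7,3)]

step 1: expand (5,3) (f=7, h=5) → closed; open now [(4,3) g=3 f=7, (5,2) g=3 f=9, (5,4) g=3 f=9, (6,2) g=2 f=9, (6,4) g=2 f=9, (7,2) g=1 f=9, (7,4) g=1 f=9]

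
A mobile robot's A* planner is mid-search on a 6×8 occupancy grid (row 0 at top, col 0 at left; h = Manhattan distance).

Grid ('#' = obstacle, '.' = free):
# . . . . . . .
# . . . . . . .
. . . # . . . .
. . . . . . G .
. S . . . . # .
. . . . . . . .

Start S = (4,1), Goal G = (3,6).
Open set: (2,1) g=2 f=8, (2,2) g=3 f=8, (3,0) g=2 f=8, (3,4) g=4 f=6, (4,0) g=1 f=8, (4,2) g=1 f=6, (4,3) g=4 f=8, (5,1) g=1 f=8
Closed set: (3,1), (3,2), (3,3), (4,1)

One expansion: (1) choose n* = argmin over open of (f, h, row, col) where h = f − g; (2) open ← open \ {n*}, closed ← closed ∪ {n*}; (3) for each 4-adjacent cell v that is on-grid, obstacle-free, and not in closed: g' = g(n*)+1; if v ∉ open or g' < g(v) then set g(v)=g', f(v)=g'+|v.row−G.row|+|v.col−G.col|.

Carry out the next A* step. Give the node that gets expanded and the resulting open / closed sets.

expanded=(3,4); open=[(2,1) g=2 f=8, (2,2) g=3 f=8, (2,4) g=5 f=8, (3,0) g=2 f=8, (3,5) g=5 f=6, (4,0) g=1 f=8, (4,2) g=1 f=6, (4,3) g=4 f=8, (4,4) g=5 f=8, (5,1) g=1 f=8]; closed=[(3,1), (3,2), (3,3), (3,4), (4,1)]

step 1: expand (3,4) (f=6, h=2) → closed; open now [(2,1) g=2 f=8, (2,2) g=3 f=8, (2,4) g=5 f=8, (3,0) g=2 f=8, (3,5) g=5 f=6, (4,0) g=1 f=8, (4,2) g=1 f=6, (4,3) g=4 f=8, (4,4) g=5 f=8, (5,1) g=1 f=8]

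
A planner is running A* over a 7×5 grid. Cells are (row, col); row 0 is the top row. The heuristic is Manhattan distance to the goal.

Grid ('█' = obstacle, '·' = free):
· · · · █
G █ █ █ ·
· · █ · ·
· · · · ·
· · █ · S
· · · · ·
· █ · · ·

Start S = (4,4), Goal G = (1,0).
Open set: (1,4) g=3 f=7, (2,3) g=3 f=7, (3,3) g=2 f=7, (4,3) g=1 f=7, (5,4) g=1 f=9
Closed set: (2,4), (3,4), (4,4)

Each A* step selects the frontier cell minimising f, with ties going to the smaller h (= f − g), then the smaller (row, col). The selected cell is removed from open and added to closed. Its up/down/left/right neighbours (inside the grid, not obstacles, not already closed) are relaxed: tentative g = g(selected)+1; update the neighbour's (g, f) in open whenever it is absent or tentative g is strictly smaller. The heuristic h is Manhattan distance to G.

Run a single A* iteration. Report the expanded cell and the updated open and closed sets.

expanded=(1,4); open=[(2,3) g=3 f=7, (3,3) g=2 f=7, (4,3) g=1 f=7, (5,4) g=1 f=9]; closed=[(1,4), (2,4), (3,4), (4,4)]

step 1: expand (1,4) (f=7, h=4) → closed; open now [(2,3) g=3 f=7, (3,3) g=2 f=7, (4,3) g=1 f=7, (5,4) g=1 f=9]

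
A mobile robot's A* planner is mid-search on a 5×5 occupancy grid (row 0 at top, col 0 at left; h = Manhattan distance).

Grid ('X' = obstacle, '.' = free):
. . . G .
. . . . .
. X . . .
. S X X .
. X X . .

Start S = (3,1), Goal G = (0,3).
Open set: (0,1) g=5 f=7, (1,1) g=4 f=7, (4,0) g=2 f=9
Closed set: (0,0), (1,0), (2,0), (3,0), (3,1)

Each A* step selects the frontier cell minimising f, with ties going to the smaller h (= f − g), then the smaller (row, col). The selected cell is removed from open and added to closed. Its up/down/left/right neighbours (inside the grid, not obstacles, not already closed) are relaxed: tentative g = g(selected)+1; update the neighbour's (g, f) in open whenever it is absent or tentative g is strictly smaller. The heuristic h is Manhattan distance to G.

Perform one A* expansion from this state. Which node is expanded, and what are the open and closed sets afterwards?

expanded=(0,1); open=[(0,2) g=6 f=7, (1,1) g=4 f=7, (4,0) g=2 f=9]; closed=[(0,0), (0,1), (1,0), (2,0), (3,0), (3,1)]

step 1: expand (0,1) (f=7, h=2) → closed; open now [(0,2) g=6 f=7, (1,1) g=4 f=7, (4,0) g=2 f=9]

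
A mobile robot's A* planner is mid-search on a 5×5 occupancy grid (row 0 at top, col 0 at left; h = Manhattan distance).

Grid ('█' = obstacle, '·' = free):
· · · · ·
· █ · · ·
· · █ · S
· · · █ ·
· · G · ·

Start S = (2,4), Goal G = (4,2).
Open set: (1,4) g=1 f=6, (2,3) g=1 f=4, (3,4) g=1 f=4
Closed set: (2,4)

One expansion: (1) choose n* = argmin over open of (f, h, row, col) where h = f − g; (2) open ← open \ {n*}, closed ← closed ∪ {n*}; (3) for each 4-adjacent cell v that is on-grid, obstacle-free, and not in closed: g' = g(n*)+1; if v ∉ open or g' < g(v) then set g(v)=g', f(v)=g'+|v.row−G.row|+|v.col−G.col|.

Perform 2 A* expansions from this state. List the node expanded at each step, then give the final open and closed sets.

step 1: expand (2,3) (f=4, h=3) → closed; open now [(1,3) g=2 f=6, (1,4) g=1 f=6, (3,4) g=1 f=4]
step 2: expand (3,4) (f=4, h=3) → closed; open now [(1,3) g=2 f=6, (1,4) g=1 f=6, (4,4) g=2 f=4]

order=[(2,3) → (3,4)]; open=[(1,3) g=2 f=6, (1,4) g=1 f=6, (4,4) g=2 f=4]; closed=[(2,3), (2,4), (3,4)]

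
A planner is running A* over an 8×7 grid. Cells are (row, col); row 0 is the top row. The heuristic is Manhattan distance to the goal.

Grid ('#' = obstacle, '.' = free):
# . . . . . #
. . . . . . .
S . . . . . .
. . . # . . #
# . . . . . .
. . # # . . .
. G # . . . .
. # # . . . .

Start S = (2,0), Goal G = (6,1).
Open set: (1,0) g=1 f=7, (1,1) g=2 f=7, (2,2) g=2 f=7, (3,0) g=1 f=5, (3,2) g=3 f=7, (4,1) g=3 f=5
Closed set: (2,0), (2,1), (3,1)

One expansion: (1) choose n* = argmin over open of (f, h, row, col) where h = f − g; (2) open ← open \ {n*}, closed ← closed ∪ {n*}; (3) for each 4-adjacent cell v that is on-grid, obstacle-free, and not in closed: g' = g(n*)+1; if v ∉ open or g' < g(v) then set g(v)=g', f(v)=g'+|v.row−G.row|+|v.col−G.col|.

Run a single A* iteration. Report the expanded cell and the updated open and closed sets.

step 1: expand (4,1) (f=5, h=2) → closed; open now [(1,0) g=1 f=7, (1,1) g=2 f=7, (2,2) g=2 f=7, (3,0) g=1 f=5, (3,2) g=3 f=7, (4,2) g=4 f=7, (5,1) g=4 f=5]

expanded=(4,1); open=[(1,0) g=1 f=7, (1,1) g=2 f=7, (2,2) g=2 f=7, (3,0) g=1 f=5, (3,2) g=3 f=7, (4,2) g=4 f=7, (5,1) g=4 f=5]; closed=[(2,0), (2,1), (3,1), (4,1)]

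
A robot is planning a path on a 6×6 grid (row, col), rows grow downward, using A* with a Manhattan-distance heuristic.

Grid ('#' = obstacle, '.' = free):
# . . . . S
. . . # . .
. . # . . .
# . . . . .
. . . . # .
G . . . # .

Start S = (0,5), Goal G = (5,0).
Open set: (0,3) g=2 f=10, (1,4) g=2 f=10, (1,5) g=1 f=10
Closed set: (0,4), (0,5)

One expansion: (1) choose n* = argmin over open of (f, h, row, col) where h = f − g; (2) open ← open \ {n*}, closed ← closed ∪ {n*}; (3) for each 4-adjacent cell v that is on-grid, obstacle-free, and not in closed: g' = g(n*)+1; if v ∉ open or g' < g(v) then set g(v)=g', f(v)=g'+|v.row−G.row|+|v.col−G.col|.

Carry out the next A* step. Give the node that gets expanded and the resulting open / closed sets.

expanded=(0,3); open=[(0,2) g=3 f=10, (1,4) g=2 f=10, (1,5) g=1 f=10]; closed=[(0,3), (0,4), (0,5)]

step 1: expand (0,3) (f=10, h=8) → closed; open now [(0,2) g=3 f=10, (1,4) g=2 f=10, (1,5) g=1 f=10]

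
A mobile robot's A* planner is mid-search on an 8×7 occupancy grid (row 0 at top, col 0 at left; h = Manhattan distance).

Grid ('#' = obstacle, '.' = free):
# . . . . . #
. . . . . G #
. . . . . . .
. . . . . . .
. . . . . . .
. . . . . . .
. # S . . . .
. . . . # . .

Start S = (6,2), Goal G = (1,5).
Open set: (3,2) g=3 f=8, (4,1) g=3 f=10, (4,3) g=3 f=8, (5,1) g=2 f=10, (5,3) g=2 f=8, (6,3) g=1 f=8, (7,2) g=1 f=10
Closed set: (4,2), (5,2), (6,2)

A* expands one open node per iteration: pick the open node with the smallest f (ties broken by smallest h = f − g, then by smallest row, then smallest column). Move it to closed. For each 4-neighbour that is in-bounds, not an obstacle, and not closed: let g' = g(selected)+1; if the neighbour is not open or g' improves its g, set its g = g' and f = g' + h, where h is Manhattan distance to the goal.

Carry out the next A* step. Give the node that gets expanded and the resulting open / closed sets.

step 1: expand (3,2) (f=8, h=5) → closed; open now [(2,2) g=4 f=8, (3,1) g=4 f=10, (3,3) g=4 f=8, (4,1) g=3 f=10, (4,3) g=3 f=8, (5,1) g=2 f=10, (5,3) g=2 f=8, (6,3) g=1 f=8, (7,2) g=1 f=10]

expanded=(3,2); open=[(2,2) g=4 f=8, (3,1) g=4 f=10, (3,3) g=4 f=8, (4,1) g=3 f=10, (4,3) g=3 f=8, (5,1) g=2 f=10, (5,3) g=2 f=8, (6,3) g=1 f=8, (7,2) g=1 f=10]; closed=[(3,2), (4,2), (5,2), (6,2)]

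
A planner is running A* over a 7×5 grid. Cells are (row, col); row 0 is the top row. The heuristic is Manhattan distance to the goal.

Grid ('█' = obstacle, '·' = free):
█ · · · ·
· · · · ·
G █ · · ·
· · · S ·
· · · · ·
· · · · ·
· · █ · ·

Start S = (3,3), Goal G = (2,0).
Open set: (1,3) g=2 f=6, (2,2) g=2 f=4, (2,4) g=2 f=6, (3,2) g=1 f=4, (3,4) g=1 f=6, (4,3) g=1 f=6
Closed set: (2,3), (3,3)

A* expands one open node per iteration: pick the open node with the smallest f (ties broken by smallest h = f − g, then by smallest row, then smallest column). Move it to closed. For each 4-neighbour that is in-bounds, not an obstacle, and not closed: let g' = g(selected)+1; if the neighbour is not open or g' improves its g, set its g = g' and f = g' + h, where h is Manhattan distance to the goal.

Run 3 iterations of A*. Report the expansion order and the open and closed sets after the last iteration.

step 1: expand (2,2) (f=4, h=2) → closed; open now [(1,2) g=3 f=6, (1,3) g=2 f=6, (2,4) g=2 f=6, (3,2) g=1 f=4, (3,4) g=1 f=6, (4,3) g=1 f=6]
step 2: expand (3,2) (f=4, h=3) → closed; open now [(1,2) g=3 f=6, (1,3) g=2 f=6, (2,4) g=2 f=6, (3,1) g=2 f=4, (3,4) g=1 f=6, (4,2) g=2 f=6, (4,3) g=1 f=6]
step 3: expand (3,1) (f=4, h=2) → closed; open now [(1,2) g=3 f=6, (1,3) g=2 f=6, (2,4) g=2 f=6, (3,0) g=3 f=4, (3,4) g=1 f=6, (4,1) g=3 f=6, (4,2) g=2 f=6, (4,3) g=1 f=6]

order=[(2,2) → (3,2) → (3,1)]; open=[(1,2) g=3 f=6, (1,3) g=2 f=6, (2,4) g=2 f=6, (3,0) g=3 f=4, (3,4) g=1 f=6, (4,1) g=3 f=6, (4,2) g=2 f=6, (4,3) g=1 f=6]; closed=[(2,2), (2,3), (3,1), (3,2), (3,3)]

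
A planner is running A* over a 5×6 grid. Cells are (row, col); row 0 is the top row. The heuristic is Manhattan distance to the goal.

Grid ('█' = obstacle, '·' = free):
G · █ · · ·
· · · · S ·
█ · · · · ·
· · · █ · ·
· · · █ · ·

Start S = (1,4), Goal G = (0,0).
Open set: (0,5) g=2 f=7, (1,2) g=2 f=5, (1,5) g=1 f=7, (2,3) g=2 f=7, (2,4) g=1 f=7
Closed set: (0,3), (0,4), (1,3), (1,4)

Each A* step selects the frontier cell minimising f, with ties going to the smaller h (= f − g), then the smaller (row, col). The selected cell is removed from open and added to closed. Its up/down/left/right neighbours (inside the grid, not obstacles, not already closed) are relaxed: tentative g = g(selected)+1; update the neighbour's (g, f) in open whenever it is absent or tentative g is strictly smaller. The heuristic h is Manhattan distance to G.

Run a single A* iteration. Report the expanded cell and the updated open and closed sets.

step 1: expand (1,2) (f=5, h=3) → closed; open now [(0,5) g=2 f=7, (1,1) g=3 f=5, (1,5) g=1 f=7, (2,2) g=3 f=7, (2,3) g=2 f=7, (2,4) g=1 f=7]

expanded=(1,2); open=[(0,5) g=2 f=7, (1,1) g=3 f=5, (1,5) g=1 f=7, (2,2) g=3 f=7, (2,3) g=2 f=7, (2,4) g=1 f=7]; closed=[(0,3), (0,4), (1,2), (1,3), (1,4)]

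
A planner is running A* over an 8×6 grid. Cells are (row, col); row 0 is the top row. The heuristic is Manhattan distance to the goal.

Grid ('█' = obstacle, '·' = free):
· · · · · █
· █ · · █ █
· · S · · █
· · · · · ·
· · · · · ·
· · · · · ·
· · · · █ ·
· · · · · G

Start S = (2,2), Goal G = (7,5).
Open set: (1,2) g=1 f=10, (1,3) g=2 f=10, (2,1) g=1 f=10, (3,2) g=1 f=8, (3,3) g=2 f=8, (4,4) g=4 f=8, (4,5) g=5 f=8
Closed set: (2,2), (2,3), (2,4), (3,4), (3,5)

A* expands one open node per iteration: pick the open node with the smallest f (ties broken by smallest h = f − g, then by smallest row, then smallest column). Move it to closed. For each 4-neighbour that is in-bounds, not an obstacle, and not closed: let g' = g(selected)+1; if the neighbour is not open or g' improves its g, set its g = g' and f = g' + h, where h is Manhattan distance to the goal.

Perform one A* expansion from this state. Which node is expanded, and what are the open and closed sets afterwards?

expanded=(4,5); open=[(1,2) g=1 f=10, (1,3) g=2 f=10, (2,1) g=1 f=10, (3,2) g=1 f=8, (3,3) g=2 f=8, (4,4) g=4 f=8, (5,5) g=6 f=8]; closed=[(2,2), (2,3), (2,4), (3,4), (3,5), (4,5)]

step 1: expand (4,5) (f=8, h=3) → closed; open now [(1,2) g=1 f=10, (1,3) g=2 f=10, (2,1) g=1 f=10, (3,2) g=1 f=8, (3,3) g=2 f=8, (4,4) g=4 f=8, (5,5) g=6 f=8]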